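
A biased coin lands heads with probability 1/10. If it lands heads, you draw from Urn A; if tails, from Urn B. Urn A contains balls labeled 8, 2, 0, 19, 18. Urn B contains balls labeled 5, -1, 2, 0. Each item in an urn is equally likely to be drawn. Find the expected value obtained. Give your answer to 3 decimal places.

E[X | Urn A] = (8 + 2 + 0 + 19 + 18)/5 = 47/5
E[X | Urn B] = (5 − 1 + 2 + 0)/4 = 3/2
E[X] = (1/10)·47/5 + (9/10)·3/2 = 229/100 ≈ 2.290

2.290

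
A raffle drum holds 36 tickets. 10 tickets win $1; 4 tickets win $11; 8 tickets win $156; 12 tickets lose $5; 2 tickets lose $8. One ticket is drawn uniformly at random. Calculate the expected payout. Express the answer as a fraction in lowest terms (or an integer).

E[payout] = (10/36)·1 + (4/36)·11 + (8/36)·156 + (12/36)·(-5) + (2/36)·(-8) = 613/18

613/18 dollars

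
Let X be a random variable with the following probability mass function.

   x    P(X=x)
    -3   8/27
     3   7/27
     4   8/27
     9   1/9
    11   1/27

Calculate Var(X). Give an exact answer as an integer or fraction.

12440/729

E[X] = (8/27)·(-3) + (7/27)·3 + (8/27)·4 + (1/9)·9 + (1/27)·11 = 67/27
E[X²] = (8/27)·9 + (7/27)·9 + (8/27)·16 + (1/9)·81 + (1/27)·121 = 209/9
Var(X) = 209/9 − (67/27)² = 12440/729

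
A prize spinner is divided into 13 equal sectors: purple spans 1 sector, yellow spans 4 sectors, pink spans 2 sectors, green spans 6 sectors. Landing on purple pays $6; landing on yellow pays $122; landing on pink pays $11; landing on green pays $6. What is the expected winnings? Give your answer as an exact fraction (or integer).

E[payout] = (1/13)·6 + (4/13)·122 + (2/13)·11 + (6/13)·6 = 552/13

552/13 dollars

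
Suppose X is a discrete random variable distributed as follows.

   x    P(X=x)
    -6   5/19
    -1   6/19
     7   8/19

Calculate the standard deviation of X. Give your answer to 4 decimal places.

5.4141

E[X] = 20/19, E[X²] = 578/19
Var(X) = E[X²] − (E[X])² = 578/19 − 400/361 = 10582/361
SD(X) = √(10582/361) ≈ 5.4141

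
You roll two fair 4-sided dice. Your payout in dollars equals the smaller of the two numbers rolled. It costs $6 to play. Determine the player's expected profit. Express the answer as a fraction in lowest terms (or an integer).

Distribution of the smaller of the two numbers rolled: 1 w.p. 7/16, 2 w.p. 5/16, 3 w.p. 3/16, 4 w.p. 1/16
E[payout] = (7/16)·1 + (5/16)·2 + (3/16)·3 + (1/16)·4 = 15/8
Expected profit = 15/8 − 6 = -33/8

-33/8 dollars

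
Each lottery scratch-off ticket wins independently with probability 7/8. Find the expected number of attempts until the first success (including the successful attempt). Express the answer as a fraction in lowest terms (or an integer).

For a geometric distribution, E[trials] = 1/p = 1/(7/8) = 8/7.

8/7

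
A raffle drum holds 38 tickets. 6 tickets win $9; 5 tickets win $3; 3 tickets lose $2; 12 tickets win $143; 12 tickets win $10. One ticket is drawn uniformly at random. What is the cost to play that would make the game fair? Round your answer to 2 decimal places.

$49.97

E[payout] = (6/38)·9 + (5/38)·3 + (3/38)·(-2) + (12/38)·143 + (12/38)·10 = 1899/38
Fair fee = E[payout] = 1899/38 ≈ $49.97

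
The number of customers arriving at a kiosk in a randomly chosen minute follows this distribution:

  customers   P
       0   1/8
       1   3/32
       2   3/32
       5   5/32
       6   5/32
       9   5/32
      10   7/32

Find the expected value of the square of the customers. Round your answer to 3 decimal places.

44.531

E[X²] = (1/8)·0 + (3/32)·1 + (3/32)·4 + (5/32)·25 + (5/32)·36 + (5/32)·81 + (7/32)·100
     = 1425/32 ≈ 44.531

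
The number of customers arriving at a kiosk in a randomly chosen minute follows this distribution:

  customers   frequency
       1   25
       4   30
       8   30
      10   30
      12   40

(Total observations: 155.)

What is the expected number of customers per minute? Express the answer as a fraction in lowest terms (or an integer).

233/31

Total = 155, so P(customers=1) = 25/155, etc.
E[X] = (5/31)·1 + (6/31)·4 + (6/31)·8 + (6/31)·10 + (8/31)·12
     = 233/31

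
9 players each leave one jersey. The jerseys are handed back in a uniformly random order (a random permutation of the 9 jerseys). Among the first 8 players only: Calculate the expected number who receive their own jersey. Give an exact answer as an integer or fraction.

8/9

Let Xᵢ = 1 if person i gets their own jersey. For each i, P(Xᵢ=1) = 1/9.
By linearity of expectation, E[X₁+…+X_8] = 8·(1/9) = 8/9.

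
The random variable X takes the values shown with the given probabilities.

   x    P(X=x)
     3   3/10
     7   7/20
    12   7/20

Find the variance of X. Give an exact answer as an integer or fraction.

E[X] = (3/10)·3 + (7/20)·7 + (7/20)·12 = 151/20
E[X²] = (3/10)·9 + (7/20)·49 + (7/20)·144 = 281/4
Var(X) = 281/4 − (151/20)² = 5299/400

5299/400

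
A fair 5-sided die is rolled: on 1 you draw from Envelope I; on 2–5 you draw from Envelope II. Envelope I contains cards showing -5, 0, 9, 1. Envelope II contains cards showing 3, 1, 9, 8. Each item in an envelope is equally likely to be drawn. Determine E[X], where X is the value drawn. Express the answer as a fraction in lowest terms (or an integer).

E[X | Envelope I] = (-5 + 0 + 9 + 1)/4 = 5/4
E[X | Envelope II] = (3 + 1 + 9 + 8)/4 = 21/4
E[X] = (1/5)·5/4 + (4/5)·21/4 = 89/20

89/20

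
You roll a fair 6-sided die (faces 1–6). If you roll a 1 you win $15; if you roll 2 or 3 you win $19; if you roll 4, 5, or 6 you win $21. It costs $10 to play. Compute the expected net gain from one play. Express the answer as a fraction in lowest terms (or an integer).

28/3 dollars

E[payout] = (1/6)·15 + (1/3)·19 + (1/2)·21 = 58/3
Expected profit = 58/3 − 10 = 28/3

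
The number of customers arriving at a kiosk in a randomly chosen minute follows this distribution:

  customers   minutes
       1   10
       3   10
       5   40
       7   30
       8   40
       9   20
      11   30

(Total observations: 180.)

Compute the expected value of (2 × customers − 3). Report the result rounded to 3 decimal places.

Total = 180, so P(customers=1) = 10/180, etc.
E[2x-3] = (1/18)·(-1) + (1/18)·3 + (2/9)·7 + (1/6)·11 + (2/9)·13 + (1/9)·15 + (1/6)·19
     = 101/9 ≈ 11.222

11.222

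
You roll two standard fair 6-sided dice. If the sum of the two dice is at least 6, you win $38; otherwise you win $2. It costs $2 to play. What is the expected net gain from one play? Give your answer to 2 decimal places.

$26.00

E[payout] = (5/18)·2 + (13/18)·38 = 28
Expected profit = 28 − 2 = 26 ≈ $26.00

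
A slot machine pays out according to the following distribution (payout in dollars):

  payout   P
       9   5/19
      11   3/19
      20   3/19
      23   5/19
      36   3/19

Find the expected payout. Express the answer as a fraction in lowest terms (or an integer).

E[X] = (5/19)·9 + (3/19)·11 + (3/19)·20 + (5/19)·23 + (3/19)·36
     = 19

$19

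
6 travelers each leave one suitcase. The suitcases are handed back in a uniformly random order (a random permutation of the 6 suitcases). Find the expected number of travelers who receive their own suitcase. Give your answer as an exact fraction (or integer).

Let Xᵢ = 1 if person i gets their own suitcase. For each i, P(Xᵢ=1) = 1/6.
By linearity of expectation, E[X₁+…+X_6] = 6·(1/6) = 1.

1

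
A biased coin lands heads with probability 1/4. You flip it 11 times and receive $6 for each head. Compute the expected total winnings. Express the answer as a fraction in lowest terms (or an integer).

E[#heads] = 11·1/4 = 11/4 (linearity over flips).
E[winnings] = 6·11/4 = 33/2.

33/2 dollars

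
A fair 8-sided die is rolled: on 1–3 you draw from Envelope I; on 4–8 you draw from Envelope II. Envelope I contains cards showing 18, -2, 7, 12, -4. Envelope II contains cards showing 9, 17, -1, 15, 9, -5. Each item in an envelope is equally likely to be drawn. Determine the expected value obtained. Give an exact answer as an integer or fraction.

E[X | Envelope I] = (18 − 2 + 7 + 12 − 4)/5 = 31/5
E[X | Envelope II] = (9 + 17 − 1 + 15 + 9 − 5)/6 = 22/3
E[X] = (3/8)·31/5 + (5/8)·22/3 = 829/120

829/120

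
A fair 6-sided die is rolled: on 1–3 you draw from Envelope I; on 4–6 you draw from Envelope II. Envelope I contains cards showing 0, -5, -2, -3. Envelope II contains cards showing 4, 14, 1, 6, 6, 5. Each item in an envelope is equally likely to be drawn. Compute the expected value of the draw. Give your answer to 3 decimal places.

E[X | Envelope I] = (0 − 5 − 2 − 3)/4 = -5/2
E[X | Envelope II] = (4 + 14 + 1 + 6 + 6 + 5)/6 = 6
E[X] = (1/2)·(-5/2) + (1/2)·6 = 7/4 ≈ 1.750

1.750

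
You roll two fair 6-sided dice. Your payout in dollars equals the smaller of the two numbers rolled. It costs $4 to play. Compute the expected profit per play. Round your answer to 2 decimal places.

-$1.47

Distribution of the smaller of the two numbers rolled: 1 w.p. 11/36, 2 w.p. 1/4, 3 w.p. 7/36, 4 w.p. 5/36, 5 w.p. 1/12, 6 w.p. 1/36
E[payout] = (11/36)·1 + (1/4)·2 + (7/36)·3 + (5/36)·4 + (1/12)·5 + (1/36)·6 = 91/36
Expected profit = 91/36 − 4 = -53/36 ≈ -$1.47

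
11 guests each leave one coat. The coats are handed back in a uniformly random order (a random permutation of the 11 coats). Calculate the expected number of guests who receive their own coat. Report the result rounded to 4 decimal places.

Let Xᵢ = 1 if person i gets their own coat. For each i, P(Xᵢ=1) = 1/11.
By linearity of expectation, E[X₁+…+X_11] = 11·(1/11) = 1.
≈ 1.0000

1.0000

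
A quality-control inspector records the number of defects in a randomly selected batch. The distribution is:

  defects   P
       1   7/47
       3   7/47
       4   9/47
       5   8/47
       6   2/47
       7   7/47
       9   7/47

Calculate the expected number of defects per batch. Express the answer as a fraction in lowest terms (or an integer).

228/47

E[X] = (7/47)·1 + (7/47)·3 + (9/47)·4 + (8/47)·5 + (2/47)·6 + (7/47)·7 + (7/47)·9
     = 228/47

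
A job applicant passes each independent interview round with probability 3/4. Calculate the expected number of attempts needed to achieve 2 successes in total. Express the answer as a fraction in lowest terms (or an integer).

By linearity (sum of 2 independent geometric waits), E[trials] = 2/p = 2/(3/4) = 8/3.

8/3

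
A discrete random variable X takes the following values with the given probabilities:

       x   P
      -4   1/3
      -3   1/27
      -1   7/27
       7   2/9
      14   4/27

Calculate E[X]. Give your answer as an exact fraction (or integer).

52/27

E[X] = (1/3)·(-4) + (1/27)·(-3) + (7/27)·(-1) + (2/9)·7 + (4/27)·14
     = 52/27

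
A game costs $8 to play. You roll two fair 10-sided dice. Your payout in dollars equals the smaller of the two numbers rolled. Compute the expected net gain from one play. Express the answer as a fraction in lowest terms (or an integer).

Distribution of the smaller of the two numbers rolled: 1 w.p. 19/100, 2 w.p. 17/100, 3 w.p. 3/20, 4 w.p. 13/100, 5 w.p. 11/100, 6 w.p. 9/100, …
E[payout] = (19/100)·1 + (17/100)·2 + (3/20)·3 + (13/100)·4 + (11/100)·5 + (9/100)·6 + (7/100)·7 + (1/20)·8 + (3/100)·9 + (1/100)·10 = 77/20
Expected profit = 77/20 − 8 = -83/20

-83/20 dollars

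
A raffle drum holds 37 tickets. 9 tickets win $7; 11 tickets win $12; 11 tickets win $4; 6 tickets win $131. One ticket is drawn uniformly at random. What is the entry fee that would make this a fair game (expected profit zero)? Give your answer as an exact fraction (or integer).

E[payout] = (9/37)·7 + (11/37)·12 + (11/37)·4 + (6/37)·131 = 1025/37
Fair fee = E[payout] = 1025/37

1025/37 dollars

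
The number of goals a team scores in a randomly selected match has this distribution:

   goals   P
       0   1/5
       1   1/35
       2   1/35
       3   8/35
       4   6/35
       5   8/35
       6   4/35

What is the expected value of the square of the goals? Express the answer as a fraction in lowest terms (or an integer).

E[X²] = (1/5)·0 + (1/35)·1 + (1/35)·4 + (8/35)·9 + (6/35)·16 + (8/35)·25 + (4/35)·36
     = 517/35

517/35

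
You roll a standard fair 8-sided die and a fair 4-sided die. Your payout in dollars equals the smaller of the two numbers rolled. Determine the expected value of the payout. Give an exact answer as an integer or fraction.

35/16 dollars

Distribution of the smaller of the two numbers rolled: 1 w.p. 11/32, 2 w.p. 9/32, 3 w.p. 7/32, 4 w.p. 5/32
E[payout] = (11/32)·1 + (9/32)·2 + (7/32)·3 + (5/32)·4 = 35/16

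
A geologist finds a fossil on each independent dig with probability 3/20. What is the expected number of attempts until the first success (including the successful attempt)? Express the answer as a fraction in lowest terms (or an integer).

For a geometric distribution, E[trials] = 1/p = 1/(3/20) = 20/3.

20/3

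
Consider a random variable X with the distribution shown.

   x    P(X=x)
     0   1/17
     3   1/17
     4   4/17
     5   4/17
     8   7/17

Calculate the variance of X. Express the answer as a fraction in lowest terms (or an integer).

1532/289

E[X] = (1/17)·0 + (1/17)·3 + (4/17)·4 + (4/17)·5 + (7/17)·8 = 95/17
E[X²] = (1/17)·0 + (1/17)·9 + (4/17)·16 + (4/17)·25 + (7/17)·64 = 621/17
Var(X) = 621/17 − (95/17)² = 1532/289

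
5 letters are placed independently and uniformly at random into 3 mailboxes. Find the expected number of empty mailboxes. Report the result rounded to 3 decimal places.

0.395

Let Xⱼ=1 if mailbox j is empty. P(Xⱼ=1) = ((3-1)/3)^5 = 32/243.
By linearity, E[#empty] = 3·32/243 = 32/81.
≈ 0.395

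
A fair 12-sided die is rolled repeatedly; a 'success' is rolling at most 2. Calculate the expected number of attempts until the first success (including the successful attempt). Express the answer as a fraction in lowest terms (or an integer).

6

For a geometric distribution, E[trials] = 1/p = 1/(1/6) = 6.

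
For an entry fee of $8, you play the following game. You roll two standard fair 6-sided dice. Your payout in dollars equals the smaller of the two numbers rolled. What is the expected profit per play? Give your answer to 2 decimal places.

Distribution of the smaller of the two numbers rolled: 1 w.p. 11/36, 2 w.p. 1/4, 3 w.p. 7/36, 4 w.p. 5/36, 5 w.p. 1/12, 6 w.p. 1/36
E[payout] = (11/36)·1 + (1/4)·2 + (7/36)·3 + (5/36)·4 + (1/12)·5 + (1/36)·6 = 91/36
Expected profit = 91/36 − 8 = -197/36 ≈ -$5.47

-$5.47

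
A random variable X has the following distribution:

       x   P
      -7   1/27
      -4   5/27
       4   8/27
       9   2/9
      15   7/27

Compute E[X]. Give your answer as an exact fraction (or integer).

164/27

E[X] = (1/27)·(-7) + (5/27)·(-4) + (8/27)·4 + (2/9)·9 + (7/27)·15
     = 164/27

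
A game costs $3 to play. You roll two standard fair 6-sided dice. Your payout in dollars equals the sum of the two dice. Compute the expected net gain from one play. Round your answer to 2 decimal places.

$4.00

Distribution of the sum of the two dice: 2 w.p. 1/36, 3 w.p. 1/18, 4 w.p. 1/12, 5 w.p. 1/9, 6 w.p. 5/36, 7 w.p. 1/6, …
E[payout] = (1/36)·2 + (1/18)·3 + (1/12)·4 + (1/9)·5 + (5/36)·6 + (1/6)·7 + (5/36)·8 + (1/9)·9 + (1/12)·10 + (1/18)·11 + (1/36)·12 = 7
Expected profit = 7 − 3 = 4 ≈ $4.00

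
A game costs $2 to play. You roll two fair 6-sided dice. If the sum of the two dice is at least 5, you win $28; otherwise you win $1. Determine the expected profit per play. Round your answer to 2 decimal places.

E[payout] = (1/6)·1 + (5/6)·28 = 47/2
Expected profit = 47/2 − 2 = 43/2 ≈ $21.50

$21.50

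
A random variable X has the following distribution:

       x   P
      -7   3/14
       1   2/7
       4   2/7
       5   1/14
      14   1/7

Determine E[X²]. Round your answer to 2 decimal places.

E[X²] = (3/14)·49 + (2/7)·1 + (2/7)·16 + (1/14)·25 + (1/7)·196
     = 316/7 ≈ 45.14

45.14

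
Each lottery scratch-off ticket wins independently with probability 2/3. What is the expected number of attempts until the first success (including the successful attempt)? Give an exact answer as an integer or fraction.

For a geometric distribution, E[trials] = 1/p = 1/(2/3) = 3/2.

3/2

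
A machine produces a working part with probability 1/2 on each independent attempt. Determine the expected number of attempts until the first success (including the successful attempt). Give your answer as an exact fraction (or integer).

For a geometric distribution, E[trials] = 1/p = 1/(1/2) = 2.

2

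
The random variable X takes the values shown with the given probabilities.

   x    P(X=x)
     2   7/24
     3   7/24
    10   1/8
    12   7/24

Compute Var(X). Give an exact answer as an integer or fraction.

11375/576

E[X] = (7/24)·2 + (7/24)·3 + (1/8)·10 + (7/24)·12 = 149/24
E[X²] = (7/24)·4 + (7/24)·9 + (1/8)·100 + (7/24)·144 = 1399/24
Var(X) = 1399/24 − (149/24)² = 11375/576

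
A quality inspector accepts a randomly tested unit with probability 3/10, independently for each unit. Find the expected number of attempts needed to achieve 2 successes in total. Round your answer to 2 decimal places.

6.67

By linearity (sum of 2 independent geometric waits), E[trials] = 2/p = 2/(3/10) = 20/3.
≈ 6.67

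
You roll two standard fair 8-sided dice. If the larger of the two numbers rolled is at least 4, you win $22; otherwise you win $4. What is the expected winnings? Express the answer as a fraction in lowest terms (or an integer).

623/32 dollars

E[payout] = (9/64)·4 + (55/64)·22 = 623/32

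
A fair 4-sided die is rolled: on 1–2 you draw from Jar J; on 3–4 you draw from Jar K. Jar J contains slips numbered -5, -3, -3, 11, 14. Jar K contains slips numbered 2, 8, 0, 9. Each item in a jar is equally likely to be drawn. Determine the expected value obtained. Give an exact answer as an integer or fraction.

E[X | Jar J] = (-5 − 3 − 3 + 11 + 14)/5 = 14/5
E[X | Jar K] = (2 + 8 + 0 + 9)/4 = 19/4
E[X] = (1/2)·14/5 + (1/2)·19/4 = 151/40

151/40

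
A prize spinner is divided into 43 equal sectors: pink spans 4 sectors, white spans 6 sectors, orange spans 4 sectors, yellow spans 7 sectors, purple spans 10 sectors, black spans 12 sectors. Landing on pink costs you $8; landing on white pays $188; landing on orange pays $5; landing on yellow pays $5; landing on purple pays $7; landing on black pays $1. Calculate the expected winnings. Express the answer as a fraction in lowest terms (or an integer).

1233/43 dollars

E[payout] = (4/43)·(-8) + (6/43)·188 + (4/43)·5 + (7/43)·5 + (10/43)·7 + (12/43)·1 = 1233/43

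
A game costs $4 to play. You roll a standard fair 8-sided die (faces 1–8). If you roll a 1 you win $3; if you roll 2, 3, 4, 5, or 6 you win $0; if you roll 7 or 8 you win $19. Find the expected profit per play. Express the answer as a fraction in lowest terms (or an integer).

9/8 dollars

E[payout] = (5/8)·0 + (1/8)·3 + (1/4)·19 = 41/8
Expected profit = 41/8 − 4 = 9/8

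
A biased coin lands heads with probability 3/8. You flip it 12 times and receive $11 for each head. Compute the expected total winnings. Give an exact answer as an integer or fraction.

E[#heads] = 12·3/8 = 9/2 (linearity over flips).
E[winnings] = 11·9/2 = 99/2.

99/2 dollars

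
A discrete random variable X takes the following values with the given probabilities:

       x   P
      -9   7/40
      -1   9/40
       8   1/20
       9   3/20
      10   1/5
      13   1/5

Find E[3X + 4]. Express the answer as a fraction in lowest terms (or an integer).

353/20

E[3x+4] = (7/40)·(-23) + (9/40)·1 + (1/20)·28 + (3/20)·31 + (1/5)·34 + (1/5)·43
     = 353/20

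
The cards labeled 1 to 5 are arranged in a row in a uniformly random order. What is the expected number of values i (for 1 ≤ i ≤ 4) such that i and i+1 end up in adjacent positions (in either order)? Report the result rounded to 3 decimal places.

For each i ∈ {1,…,4}, let Xᵢ = 1 if i and i+1 are adjacent. P(Xᵢ=1) = 2·(5−1)!/5! = 2/5.
By linearity, E[ΣXᵢ] = (4)·(2/5) = 8/5.
≈ 1.600

1.600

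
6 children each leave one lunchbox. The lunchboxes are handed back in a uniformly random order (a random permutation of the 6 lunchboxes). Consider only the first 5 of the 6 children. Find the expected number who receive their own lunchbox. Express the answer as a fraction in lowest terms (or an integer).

Let Xᵢ = 1 if person i gets their own lunchbox. For each i, P(Xᵢ=1) = 1/6.
By linearity of expectation, E[X₁+…+X_5] = 5·(1/6) = 5/6.

5/6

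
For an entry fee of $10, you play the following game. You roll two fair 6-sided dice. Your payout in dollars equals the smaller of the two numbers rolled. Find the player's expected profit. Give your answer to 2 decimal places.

-$7.47

Distribution of the smaller of the two numbers rolled: 1 w.p. 11/36, 2 w.p. 1/4, 3 w.p. 7/36, 4 w.p. 5/36, 5 w.p. 1/12, 6 w.p. 1/36
E[payout] = (11/36)·1 + (1/4)·2 + (7/36)·3 + (5/36)·4 + (1/12)·5 + (1/36)·6 = 91/36
Expected profit = 91/36 − 10 = -269/36 ≈ -$7.47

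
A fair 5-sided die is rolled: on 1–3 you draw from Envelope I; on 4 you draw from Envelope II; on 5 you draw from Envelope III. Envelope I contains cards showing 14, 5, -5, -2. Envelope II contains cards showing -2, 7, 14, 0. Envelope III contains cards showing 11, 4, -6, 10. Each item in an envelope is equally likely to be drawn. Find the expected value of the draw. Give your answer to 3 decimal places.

E[X | Envelope I] = (14 + 5 − 5 − 2)/4 = 3
E[X | Envelope II] = (-2 + 7 + 14 + 0)/4 = 19/4
E[X | Envelope III] = (11 + 4 − 6 + 10)/4 = 19/4
E[X] = (3/5)·3 + (1/5)·19/4 + (1/5)·19/4 = 37/10 ≈ 3.700

3.700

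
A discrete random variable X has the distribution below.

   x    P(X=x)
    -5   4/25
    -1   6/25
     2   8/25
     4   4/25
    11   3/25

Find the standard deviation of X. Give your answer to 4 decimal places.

E[X] = 39/25, E[X²] = 113/5
Var(X) = E[X²] − (E[X])² = 113/5 − 1521/625 = 12604/625
SD(X) = √(12604/625) ≈ 4.4907

4.4907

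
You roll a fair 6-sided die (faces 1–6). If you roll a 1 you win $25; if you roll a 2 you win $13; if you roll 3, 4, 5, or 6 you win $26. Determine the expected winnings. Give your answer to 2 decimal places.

E[payout] = (1/6)·13 + (1/6)·25 + (2/3)·26 = 71/3
≈ $23.67

$23.67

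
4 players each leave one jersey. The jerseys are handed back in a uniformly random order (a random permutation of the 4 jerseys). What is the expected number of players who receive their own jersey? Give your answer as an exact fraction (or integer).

Let Xᵢ = 1 if person i gets their own jersey. For each i, P(Xᵢ=1) = 1/4.
By linearity of expectation, E[X₁+…+X_4] = 4·(1/4) = 1.

1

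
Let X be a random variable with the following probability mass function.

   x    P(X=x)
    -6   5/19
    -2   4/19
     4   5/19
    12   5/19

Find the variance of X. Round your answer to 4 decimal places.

E[X] = (5/19)·(-6) + (4/19)·(-2) + (5/19)·4 + (5/19)·12 = 42/19
E[X²] = (5/19)·36 + (4/19)·4 + (5/19)·16 + (5/19)·144 = 996/19
Var(X) = 996/19 − (42/19)² = 17160/361 ≈ 47.5346

47.5346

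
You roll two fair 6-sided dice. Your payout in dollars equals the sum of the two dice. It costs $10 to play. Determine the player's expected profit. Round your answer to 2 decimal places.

-$3.00

Distribution of the sum of the two dice: 2 w.p. 1/36, 3 w.p. 1/18, 4 w.p. 1/12, 5 w.p. 1/9, 6 w.p. 5/36, 7 w.p. 1/6, …
E[payout] = (1/36)·2 + (1/18)·3 + (1/12)·4 + (1/9)·5 + (5/36)·6 + (1/6)·7 + (5/36)·8 + (1/9)·9 + (1/12)·10 + (1/18)·11 + (1/36)·12 = 7
Expected profit = 7 − 10 = -3 ≈ -$3.00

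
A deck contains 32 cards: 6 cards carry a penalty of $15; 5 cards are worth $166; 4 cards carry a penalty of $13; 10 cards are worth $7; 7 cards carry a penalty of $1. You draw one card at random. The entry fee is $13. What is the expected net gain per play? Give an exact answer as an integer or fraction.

335/32 dollars

E[payout] = (6/32)·(-15) + (5/32)·166 + (4/32)·(-13) + (10/32)·7 + (7/32)·(-1) = 751/32
Expected profit = 751/32 − 13 = 335/32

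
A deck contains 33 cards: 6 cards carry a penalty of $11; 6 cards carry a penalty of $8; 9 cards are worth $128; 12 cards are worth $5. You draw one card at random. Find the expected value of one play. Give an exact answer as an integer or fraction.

E[payout] = (6/33)·(-11) + (6/33)·(-8) + (9/33)·128 + (12/33)·5 = 366/11

366/11 dollars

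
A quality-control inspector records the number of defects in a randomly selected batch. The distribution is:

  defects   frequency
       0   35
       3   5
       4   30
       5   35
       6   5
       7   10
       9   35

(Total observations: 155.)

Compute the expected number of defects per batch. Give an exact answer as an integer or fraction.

145/31

Total = 155, so P(defects=0) = 35/155, etc.
E[X] = (7/31)·0 + (1/31)·3 + (6/31)·4 + (7/31)·5 + (1/31)·6 + (2/31)·7 + (7/31)·9
     = 145/31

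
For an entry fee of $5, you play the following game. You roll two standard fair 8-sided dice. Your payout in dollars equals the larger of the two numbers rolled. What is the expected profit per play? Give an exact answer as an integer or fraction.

Distribution of the larger of the two numbers rolled: 1 w.p. 1/64, 2 w.p. 3/64, 3 w.p. 5/64, 4 w.p. 7/64, 5 w.p. 9/64, 6 w.p. 11/64, …
E[payout] = (1/64)·1 + (3/64)·2 + (5/64)·3 + (7/64)·4 + (9/64)·5 + (11/64)·6 + (13/64)·7 + (15/64)·8 = 93/16
Expected profit = 93/16 − 5 = 13/16

13/16 dollars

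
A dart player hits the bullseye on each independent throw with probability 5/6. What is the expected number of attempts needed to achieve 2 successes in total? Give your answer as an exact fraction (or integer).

By linearity (sum of 2 independent geometric waits), E[trials] = 2/p = 2/(5/6) = 12/5.

12/5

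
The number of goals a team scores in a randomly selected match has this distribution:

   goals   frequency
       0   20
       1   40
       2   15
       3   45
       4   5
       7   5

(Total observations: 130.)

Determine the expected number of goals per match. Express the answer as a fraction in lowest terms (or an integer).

2

Total = 130, so P(goals=0) = 20/130, etc.
E[X] = (2/13)·0 + (4/13)·1 + (3/26)·2 + (9/26)·3 + (1/26)·4 + (1/26)·7
     = 2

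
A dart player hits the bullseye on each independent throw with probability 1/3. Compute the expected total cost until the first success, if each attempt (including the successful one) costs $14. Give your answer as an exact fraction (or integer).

E[#attempts] = 1/p = 3; E[cost] = 14·3 = 42.

$42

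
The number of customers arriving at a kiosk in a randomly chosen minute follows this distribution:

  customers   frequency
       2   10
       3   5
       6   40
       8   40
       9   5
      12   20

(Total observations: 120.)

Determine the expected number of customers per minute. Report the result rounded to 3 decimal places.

Total = 120, so P(customers=2) = 10/120, etc.
E[X] = (1/12)·2 + (1/24)·3 + (1/3)·6 + (1/3)·8 + (1/24)·9 + (1/6)·12
     = 22/3 ≈ 7.333

7.333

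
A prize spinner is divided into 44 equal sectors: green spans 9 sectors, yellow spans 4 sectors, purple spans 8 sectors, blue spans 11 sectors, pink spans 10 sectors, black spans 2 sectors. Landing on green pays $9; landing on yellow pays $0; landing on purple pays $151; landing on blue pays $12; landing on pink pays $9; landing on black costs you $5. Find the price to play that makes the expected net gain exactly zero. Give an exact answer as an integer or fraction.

E[payout] = (9/44)·9 + (4/44)·0 + (8/44)·151 + (11/44)·12 + (10/44)·9 + (2/44)·(-5) = 1501/44
Fair fee = E[payout] = 1501/44

1501/44 dollars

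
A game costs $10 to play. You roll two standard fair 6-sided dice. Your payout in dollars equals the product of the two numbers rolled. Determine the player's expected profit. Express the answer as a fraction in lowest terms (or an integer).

Distribution of the product of the two numbers rolled: 1 w.p. 1/36, 2 w.p. 1/18, 3 w.p. 1/18, 4 w.p. 1/12, 5 w.p. 1/18, 6 w.p. 1/9, …
E[payout] = (1/36)·1 + (1/18)·2 + (1/18)·3 + (1/12)·4 + (1/18)·5 + (1/9)·6 + (1/18)·8 + (1/36)·9 + (1/18)·10 + (1/9)·12 + (1/18)·15 + (1/36)·16 + (1/18)·18 + (1/18)·20 + (1/18)·24 + (1/36)·25 + (1/18)·30 + (1/36)·36 = 49/4
Expected profit = 49/4 − 10 = 9/4

9/4 dollars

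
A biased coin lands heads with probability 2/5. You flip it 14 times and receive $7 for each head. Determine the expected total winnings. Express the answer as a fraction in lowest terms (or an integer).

E[#heads] = 14·2/5 = 28/5 (linearity over flips).
E[winnings] = 7·28/5 = 196/5.

196/5 dollars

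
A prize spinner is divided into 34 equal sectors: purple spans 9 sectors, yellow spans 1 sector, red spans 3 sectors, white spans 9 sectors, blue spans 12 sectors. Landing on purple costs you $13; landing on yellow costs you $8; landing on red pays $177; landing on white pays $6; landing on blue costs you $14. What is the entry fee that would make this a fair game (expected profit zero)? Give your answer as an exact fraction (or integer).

E[payout] = (9/34)·(-13) + (1/34)·(-8) + (3/34)·177 + (9/34)·6 + (12/34)·(-14) = 146/17
Fair fee = E[payout] = 146/17

146/17 dollars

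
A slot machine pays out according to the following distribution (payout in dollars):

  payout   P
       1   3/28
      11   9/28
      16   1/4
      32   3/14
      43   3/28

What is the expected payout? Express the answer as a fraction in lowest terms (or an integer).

535/28 dollars

E[X] = (3/28)·1 + (9/28)·11 + (1/4)·16 + (3/14)·32 + (3/28)·43
     = 535/28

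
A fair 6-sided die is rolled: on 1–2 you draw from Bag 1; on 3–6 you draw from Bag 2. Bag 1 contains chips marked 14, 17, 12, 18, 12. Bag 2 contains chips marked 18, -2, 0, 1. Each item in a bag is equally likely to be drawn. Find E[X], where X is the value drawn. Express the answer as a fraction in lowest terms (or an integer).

E[X | Bag 1] = (14 + 17 + 12 + 18 + 12)/5 = 73/5
E[X | Bag 2] = (18 − 2 + 0 + 1)/4 = 17/4
E[X] = (1/3)·73/5 + (2/3)·17/4 = 77/10

77/10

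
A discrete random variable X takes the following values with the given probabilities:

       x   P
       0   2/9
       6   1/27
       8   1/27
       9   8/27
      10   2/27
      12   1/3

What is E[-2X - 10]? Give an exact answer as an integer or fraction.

-698/27

E[-2x-10] = (2/9)·(-10) + (1/27)·(-22) + (1/27)·(-26) + (8/27)·(-28) + (2/27)·(-30) + (1/3)·(-34)
     = -698/27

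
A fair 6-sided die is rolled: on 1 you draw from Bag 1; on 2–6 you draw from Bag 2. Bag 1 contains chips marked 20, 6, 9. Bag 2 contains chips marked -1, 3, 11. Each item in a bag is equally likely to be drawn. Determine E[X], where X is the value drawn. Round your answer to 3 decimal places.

5.556

E[X | Bag 1] = (20 + 6 + 9)/3 = 35/3
E[X | Bag 2] = (-1 + 3 + 11)/3 = 13/3
E[X] = (1/6)·35/3 + (5/6)·13/3 = 50/9 ≈ 5.556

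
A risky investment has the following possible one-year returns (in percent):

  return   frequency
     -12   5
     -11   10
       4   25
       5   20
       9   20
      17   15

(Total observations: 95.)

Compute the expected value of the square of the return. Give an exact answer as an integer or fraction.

1757/19

Total = 95, so P(return=-12) = 5/95, etc.
E[X²] = (1/19)·144 + (2/19)·121 + (5/19)·16 + (4/19)·25 + (4/19)·81 + (3/19)·289
     = 1757/19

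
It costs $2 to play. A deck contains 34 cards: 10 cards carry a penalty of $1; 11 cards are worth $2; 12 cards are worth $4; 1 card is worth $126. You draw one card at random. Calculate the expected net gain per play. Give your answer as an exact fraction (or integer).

E[payout] = (10/34)·(-1) + (11/34)·2 + (12/34)·4 + (1/34)·126 = 93/17
Expected profit = 93/17 − 2 = 59/17

59/17 dollars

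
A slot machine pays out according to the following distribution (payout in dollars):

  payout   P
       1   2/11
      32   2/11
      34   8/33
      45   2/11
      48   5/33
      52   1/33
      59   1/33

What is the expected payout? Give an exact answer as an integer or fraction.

E[X] = (2/11)·1 + (2/11)·32 + (8/33)·34 + (2/11)·45 + (5/33)·48 + (1/33)·52 + (1/33)·59
     = 1091/33

1091/33 dollars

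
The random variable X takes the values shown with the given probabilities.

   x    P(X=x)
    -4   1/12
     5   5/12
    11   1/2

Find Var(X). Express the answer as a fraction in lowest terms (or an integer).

315/16

E[X] = (1/12)·(-4) + (5/12)·5 + (1/2)·11 = 29/4
E[X²] = (1/12)·16 + (5/12)·25 + (1/2)·121 = 289/4
Var(X) = 289/4 − (29/4)² = 315/16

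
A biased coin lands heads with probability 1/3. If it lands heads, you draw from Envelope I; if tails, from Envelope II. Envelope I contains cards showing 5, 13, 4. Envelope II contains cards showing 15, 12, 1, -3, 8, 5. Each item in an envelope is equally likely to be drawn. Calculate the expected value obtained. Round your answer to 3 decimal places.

6.667

E[X | Envelope I] = (5 + 13 + 4)/3 = 22/3
E[X | Envelope II] = (15 + 12 + 1 − 3 + 8 + 5)/6 = 19/3
E[X] = (1/3)·22/3 + (2/3)·19/3 = 20/3 ≈ 6.667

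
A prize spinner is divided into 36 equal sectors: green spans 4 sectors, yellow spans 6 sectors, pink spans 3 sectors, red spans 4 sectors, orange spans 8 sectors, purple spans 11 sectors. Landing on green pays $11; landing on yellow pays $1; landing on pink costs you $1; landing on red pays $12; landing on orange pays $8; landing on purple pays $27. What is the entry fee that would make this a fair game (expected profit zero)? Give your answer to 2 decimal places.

$12.67

E[payout] = (4/36)·11 + (6/36)·1 + (3/36)·(-1) + (4/36)·12 + (8/36)·8 + (11/36)·27 = 38/3
Fair fee = E[payout] = 38/3 ≈ $12.67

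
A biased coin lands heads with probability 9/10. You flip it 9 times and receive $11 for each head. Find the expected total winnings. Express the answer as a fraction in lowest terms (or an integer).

E[#heads] = 9·9/10 = 81/10 (linearity over flips).
E[winnings] = 11·81/10 = 891/10.

891/10 dollars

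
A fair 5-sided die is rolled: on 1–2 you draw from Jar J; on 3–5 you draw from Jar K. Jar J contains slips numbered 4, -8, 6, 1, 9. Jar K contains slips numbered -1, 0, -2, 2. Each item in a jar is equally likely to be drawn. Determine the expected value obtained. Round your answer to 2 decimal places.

0.81

E[X | Jar J] = (4 − 8 + 6 + 1 + 9)/5 = 12/5
E[X | Jar K] = (-1 + 0 − 2 + 2)/4 = -1/4
E[X] = (2/5)·12/5 + (3/5)·(-1/4) = 81/100 ≈ 0.81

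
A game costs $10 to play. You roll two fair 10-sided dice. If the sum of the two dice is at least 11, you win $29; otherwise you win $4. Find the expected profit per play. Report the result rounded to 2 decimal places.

$7.75

E[payout] = (9/20)·4 + (11/20)·29 = 71/4
Expected profit = 71/4 − 10 = 31/4 ≈ $7.75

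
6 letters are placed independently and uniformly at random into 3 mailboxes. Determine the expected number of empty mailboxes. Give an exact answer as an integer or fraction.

64/243

Let Xⱼ=1 if mailbox j is empty. P(Xⱼ=1) = ((3-1)/3)^6 = 64/729.
By linearity, E[#empty] = 3·64/729 = 64/243.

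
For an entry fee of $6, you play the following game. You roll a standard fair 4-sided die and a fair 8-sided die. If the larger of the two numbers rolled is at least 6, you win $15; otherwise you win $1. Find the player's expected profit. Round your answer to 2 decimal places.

$0.25

E[payout] = (5/8)·1 + (3/8)·15 = 25/4
Expected profit = 25/4 − 6 = 1/4 ≈ $0.25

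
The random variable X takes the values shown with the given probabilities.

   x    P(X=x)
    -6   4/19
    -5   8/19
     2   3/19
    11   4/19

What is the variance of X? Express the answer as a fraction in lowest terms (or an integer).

15764/361

E[X] = (4/19)·(-6) + (8/19)·(-5) + (3/19)·2 + (4/19)·11 = -14/19
E[X²] = (4/19)·36 + (8/19)·25 + (3/19)·4 + (4/19)·121 = 840/19
Var(X) = 840/19 − (-14/19)² = 15764/361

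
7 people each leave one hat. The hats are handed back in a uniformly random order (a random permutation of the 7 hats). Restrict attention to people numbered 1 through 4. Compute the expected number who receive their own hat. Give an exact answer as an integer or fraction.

4/7

Let Xᵢ = 1 if person i gets their own hat. For each i, P(Xᵢ=1) = 1/7.
By linearity of expectation, E[X₁+…+X_4] = 4·(1/7) = 4/7.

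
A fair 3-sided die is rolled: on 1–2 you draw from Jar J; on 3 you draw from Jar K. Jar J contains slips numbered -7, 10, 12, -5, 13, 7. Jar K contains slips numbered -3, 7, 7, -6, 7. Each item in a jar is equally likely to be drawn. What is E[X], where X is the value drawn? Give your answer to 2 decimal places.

E[X | Jar J] = (-7 + 10 + 12 − 5 + 13 + 7)/6 = 5
E[X | Jar K] = (-3 + 7 + 7 − 6 + 7)/5 = 12/5
E[X] = (2/3)·5 + (1/3)·12/5 = 62/15 ≈ 4.13

4.13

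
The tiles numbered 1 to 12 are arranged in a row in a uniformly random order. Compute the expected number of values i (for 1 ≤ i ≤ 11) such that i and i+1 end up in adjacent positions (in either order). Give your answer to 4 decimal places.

For each i ∈ {1,…,11}, let Xᵢ = 1 if i and i+1 are adjacent. P(Xᵢ=1) = 2·(12−1)!/12! = 2/12.
By linearity, E[ΣXᵢ] = (11)·(2/12) = 11/6.
≈ 1.8333

1.8333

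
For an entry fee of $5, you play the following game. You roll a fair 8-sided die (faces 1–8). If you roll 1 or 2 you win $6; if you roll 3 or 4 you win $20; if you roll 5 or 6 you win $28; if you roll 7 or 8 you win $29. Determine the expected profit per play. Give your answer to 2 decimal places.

E[payout] = (1/4)·6 + (1/4)·20 + (1/4)·28 + (1/4)·29 = 83/4
Expected profit = 83/4 − 5 = 63/4 ≈ $15.75

$15.75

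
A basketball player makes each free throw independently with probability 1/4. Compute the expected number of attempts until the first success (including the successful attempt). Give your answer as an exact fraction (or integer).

4

For a geometric distribution, E[trials] = 1/p = 1/(1/4) = 4.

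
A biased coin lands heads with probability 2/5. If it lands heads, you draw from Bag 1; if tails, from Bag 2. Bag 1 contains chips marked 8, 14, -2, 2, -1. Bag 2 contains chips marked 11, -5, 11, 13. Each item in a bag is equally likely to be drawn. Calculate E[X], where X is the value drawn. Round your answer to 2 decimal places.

E[X | Bag 1] = (8 + 14 − 2 + 2 − 1)/5 = 21/5
E[X | Bag 2] = (11 − 5 + 11 + 13)/4 = 15/2
E[X] = (2/5)·21/5 + (3/5)·15/2 = 309/50 ≈ 6.18

6.18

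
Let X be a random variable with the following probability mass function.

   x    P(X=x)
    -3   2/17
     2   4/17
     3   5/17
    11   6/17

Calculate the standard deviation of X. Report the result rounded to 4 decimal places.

4.8493

E[X] = 83/17, E[X²] = 805/17
Var(X) = E[X²] − (E[X])² = 805/17 − 6889/289 = 6796/289
SD(X) = √(6796/289) ≈ 4.8493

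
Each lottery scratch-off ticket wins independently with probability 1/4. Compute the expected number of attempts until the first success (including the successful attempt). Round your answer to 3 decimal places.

4.000

For a geometric distribution, E[trials] = 1/p = 1/(1/4) = 4.
≈ 4.000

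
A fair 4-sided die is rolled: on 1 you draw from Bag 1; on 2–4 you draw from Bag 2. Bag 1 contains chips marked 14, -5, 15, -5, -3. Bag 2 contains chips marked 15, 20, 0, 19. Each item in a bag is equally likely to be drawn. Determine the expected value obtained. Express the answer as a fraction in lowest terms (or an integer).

437/40

E[X | Bag 1] = (14 − 5 + 15 − 5 − 3)/5 = 16/5
E[X | Bag 2] = (15 + 20 + 0 + 19)/4 = 27/2
E[X] = (1/4)·16/5 + (3/4)·27/2 = 437/40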